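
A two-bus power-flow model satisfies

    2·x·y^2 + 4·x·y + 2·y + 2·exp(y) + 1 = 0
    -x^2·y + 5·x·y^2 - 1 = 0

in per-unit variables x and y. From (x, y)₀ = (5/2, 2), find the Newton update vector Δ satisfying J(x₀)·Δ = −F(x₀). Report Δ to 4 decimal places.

At (5/2, 2): F = (59.778112, 36.5000).
Jacobian J = [[2·y^2 + 4·y, 4·x·y + 4·x + 2·exp(y) + 2], [-2·x·y + 5·y^2, -x^2 + 10·x·y]].
At the point, J = [[16.0000, 46.778112], [10.0000, 43.7500]] (det J = 232.218878).
Solving J·Δ = −F gives Δ = (-3.9096, 0.0593).

(-3.9096, 0.0593)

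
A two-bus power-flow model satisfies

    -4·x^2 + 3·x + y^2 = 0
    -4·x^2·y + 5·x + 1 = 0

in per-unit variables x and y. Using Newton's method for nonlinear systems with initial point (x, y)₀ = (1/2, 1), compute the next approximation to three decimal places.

At (1/2, 1): F = (1.500, 2.500).
Jacobian J = [[-8·x + 3, 2·y], [-8·x·y + 5, -4·x^2]].
At the point, J = [[-1.000, 2.000], [1.000, -1.000]] (det J = -1.000).
Solving J·Δ = −F gives Δ = (-6.500, -4.000).
Then the next iterate is (x, y)₁ = (-6.000, -3.000).

(-6.000, -3.000)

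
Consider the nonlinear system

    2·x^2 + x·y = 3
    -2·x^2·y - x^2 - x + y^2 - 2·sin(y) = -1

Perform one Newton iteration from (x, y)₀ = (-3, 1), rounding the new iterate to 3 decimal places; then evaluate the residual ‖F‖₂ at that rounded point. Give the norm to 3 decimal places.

At (-3, 1): F = (12.000, -23.68294).
Jacobian J = [[4·x + y, x], [-4·x·y - 2·x - 1, -2·x^2 + 2·y - 2·cos(y)]].
At the point, J = [[-11.000, -3.000], [17.000, -17.08060]] (det J = 238.88665).
Solving J·Δ = −F gives Δ = (1.155, -0.237).
Then the next iterate is (x, y)₁ = (-1.845, 0.763).
Re-evaluating at (-1.845, 0.763): F = (2.40031, -6.55358), so ‖F‖₂ = 6.979.

6.979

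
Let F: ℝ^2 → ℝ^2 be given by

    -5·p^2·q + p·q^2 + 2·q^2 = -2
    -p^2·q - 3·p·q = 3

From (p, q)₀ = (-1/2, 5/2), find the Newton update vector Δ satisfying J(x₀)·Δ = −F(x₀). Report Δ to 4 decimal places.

(-0.1743, -0.7971)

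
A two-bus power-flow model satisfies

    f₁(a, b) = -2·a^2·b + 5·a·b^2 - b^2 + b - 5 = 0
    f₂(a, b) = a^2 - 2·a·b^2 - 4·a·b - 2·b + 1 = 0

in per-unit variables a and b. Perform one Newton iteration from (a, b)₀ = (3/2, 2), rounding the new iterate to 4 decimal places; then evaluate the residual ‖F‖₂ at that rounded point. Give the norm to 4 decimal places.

23.3201

At (3/2, 2): F = (14.0000, -24.7500).
Jacobian J = [[-4·a·b + 5·b^2, -2·a^2 + 10·a·b - 2·b + 1], [2·a - 2·b^2 - 4·b, -4·a·b - 4·a - 2]].
At the point, J = [[8.0000, 22.5000], [-13.0000, -20.0000]] (det J = 132.5000).
Solving J·Δ = −F gives Δ = (-2.0896, 0.1208).
Then the next iterate is (a, b)₁ = (-0.5896, 2.1208).
Re-evaluating at (-0.5896, 2.1208): F = (-22.110985, 7.411520), so ‖F‖₂ = 23.3201.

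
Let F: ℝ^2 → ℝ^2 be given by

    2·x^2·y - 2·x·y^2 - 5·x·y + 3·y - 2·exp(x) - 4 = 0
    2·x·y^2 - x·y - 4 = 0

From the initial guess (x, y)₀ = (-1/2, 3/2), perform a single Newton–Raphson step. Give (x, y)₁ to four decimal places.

(-3.0426, -3.7511)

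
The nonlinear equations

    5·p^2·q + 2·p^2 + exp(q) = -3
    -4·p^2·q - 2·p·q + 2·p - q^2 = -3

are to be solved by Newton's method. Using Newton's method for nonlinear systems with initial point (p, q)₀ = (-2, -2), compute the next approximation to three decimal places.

At (-2, -2): F = (-28.86466, 19.000).
Jacobian J = [[10·p·q + 4·p, 5·p^2 + exp(q)], [-8·p·q - 2·q + 2, -4·p^2 - 2·p - 2·q]].
At the point, J = [[32.000, 20.13534], [-26.000, -8.000]] (det J = 267.51872).
Solving J·Δ = −F gives Δ = (0.567, 0.533).
Then the next iterate is (p, q)₁ = (-1.433, -1.467).

(-1.433, -1.467)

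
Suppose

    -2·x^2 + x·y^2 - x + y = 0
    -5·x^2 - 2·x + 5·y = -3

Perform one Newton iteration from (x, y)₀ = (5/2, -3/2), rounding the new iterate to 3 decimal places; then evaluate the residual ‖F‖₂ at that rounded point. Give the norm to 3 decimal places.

At (5/2, -3/2): F = (-10.875, -40.750).
Jacobian J = [[-4·x + y^2 - 1, 2·x·y + 1], [-10·x - 2, 5]].
At the point, J = [[-8.750, -6.500], [-27.000, 5.000]] (det J = -219.250).
Solving J·Δ = −F gives Δ = (-1.456, 0.287).
Then the next iterate is (x, y)₁ = (1.044, -1.213).
Re-evaluating at (1.044, -1.213): F = (-2.90076, -10.60268), so ‖F‖₂ = 10.992.

10.992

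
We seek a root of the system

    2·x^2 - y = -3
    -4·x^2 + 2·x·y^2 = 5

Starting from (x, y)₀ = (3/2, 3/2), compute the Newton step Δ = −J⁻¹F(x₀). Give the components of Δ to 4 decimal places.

At (3/2, 3/2): F = (6.0000, -7.2500).
Jacobian J = [[4·x, -1], [-8·x + 2·y^2, 4·x·y]].
At the point, J = [[6.0000, -1.0000], [-7.5000, 9.0000]] (det J = 46.5000).
Solving J·Δ = −F gives Δ = (-1.0054, -0.0323).

(-1.0054, -0.0323)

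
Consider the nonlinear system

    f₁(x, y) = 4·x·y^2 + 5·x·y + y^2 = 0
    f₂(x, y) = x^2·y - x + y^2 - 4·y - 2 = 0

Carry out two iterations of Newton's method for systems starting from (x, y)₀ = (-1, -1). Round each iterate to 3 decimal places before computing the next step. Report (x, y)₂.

(-218.875, 20.450)

At (-1, -1): F = (2.000, 3.000).
Jacobian J = [[4·y^2 + 5·y, 8·x·y + 5·x + 2·y], [2·x·y - 1, x^2 + 2·y - 4]].
At the point, J = [[-1.000, 1.000], [1.000, -5.000]] (det J = 4.000).
Solving J·Δ = −F gives Δ = (3.250, 1.250).
Then the next iterate is (x, y)₁ = (2.250, 0.250).
Round to (2.250, 0.250) and repeat: F = (3.43750, -3.92188), J = [[1.500, 16.250], [0.125, 1.56250]].
Δ = (-221.125, 20.200), so (x, y)₂ = (-218.875, 20.450).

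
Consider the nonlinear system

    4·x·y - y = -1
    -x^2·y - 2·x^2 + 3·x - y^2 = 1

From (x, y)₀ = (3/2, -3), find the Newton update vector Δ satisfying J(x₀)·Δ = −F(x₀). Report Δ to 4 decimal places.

(-0.4833, 1.6400)

At (3/2, -3): F = (-14.0000, -3.2500).
Jacobian J = [[4·y, 4·x - 1], [-2·x·y - 4·x + 3, -x^2 - 2·y]].
At the point, J = [[-12.0000, 5.0000], [6.0000, 3.7500]] (det J = -75.0000).
Solving J·Δ = −F gives Δ = (-0.4833, 1.6400).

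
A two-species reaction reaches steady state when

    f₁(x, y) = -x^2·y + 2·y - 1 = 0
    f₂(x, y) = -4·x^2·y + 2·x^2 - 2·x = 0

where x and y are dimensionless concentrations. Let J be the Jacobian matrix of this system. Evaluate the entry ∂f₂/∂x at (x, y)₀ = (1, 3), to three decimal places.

∂f₂/∂x = -8·x·y + 4·x - 2.
At (1, 3) this is -22.000.

-22.000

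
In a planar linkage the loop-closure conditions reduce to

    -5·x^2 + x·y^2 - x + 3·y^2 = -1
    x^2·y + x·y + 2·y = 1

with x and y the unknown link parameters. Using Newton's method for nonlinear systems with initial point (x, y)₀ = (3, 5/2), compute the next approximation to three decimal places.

At (3, 5/2): F = (-9.500, 34.000).
Jacobian J = [[-10·x + y^2 - 1, 2·x·y + 6·y], [2·x·y + y, x^2 + x + 2]].
At the point, J = [[-24.750, 30.000], [17.500, 14.000]] (det J = -871.500).
Solving J·Δ = −F gives Δ = (-1.323, -0.775).
Then the next iterate is (x, y)₁ = (1.677, 1.725).

(1.677, 1.725)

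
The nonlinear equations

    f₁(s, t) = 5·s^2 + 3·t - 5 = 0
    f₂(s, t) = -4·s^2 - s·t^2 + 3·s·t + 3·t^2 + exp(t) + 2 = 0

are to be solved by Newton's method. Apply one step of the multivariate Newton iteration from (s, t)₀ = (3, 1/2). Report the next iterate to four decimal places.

(1.6447, 0.2199)

At (3, 1/2): F = (41.5000, -27.851279).
Jacobian J = [[10·s, 3], [-8·s - t^2 + 3·t, -2·s·t + 3·s + 6·t + exp(t)]].
At the point, J = [[30.0000, 3.0000], [-22.7500, 10.648721]] (det J = 387.711638).
Solving J·Δ = −F gives Δ = (-1.3553, -0.2801).
Then the next iterate is (s, t)₁ = (1.6447, 0.2199).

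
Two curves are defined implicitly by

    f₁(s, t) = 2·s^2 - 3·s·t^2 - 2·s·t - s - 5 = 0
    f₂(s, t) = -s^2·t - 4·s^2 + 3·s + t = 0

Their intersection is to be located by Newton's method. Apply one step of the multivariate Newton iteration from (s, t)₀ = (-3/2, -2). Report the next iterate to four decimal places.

(-0.3211, -2.3122)

At (-3/2, -2): F = (13.0000, -11.0000).
Jacobian J = [[4·s - 3·t^2 - 2·t - 1, -6·s·t - 2·s], [-2·s·t - 8·s + 3, -s^2 + 1]].
At the point, J = [[-15.0000, -15.0000], [9.0000, -1.2500]] (det J = 153.7500).
Solving J·Δ = −F gives Δ = (1.1789, -0.3122).
Then the next iterate is (s, t)₁ = (-0.3211, -2.3122).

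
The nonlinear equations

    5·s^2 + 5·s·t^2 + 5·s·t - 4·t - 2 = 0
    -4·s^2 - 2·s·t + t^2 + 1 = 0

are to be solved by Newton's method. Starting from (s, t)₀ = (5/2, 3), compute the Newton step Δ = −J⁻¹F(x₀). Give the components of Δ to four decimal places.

(-1.1845, -0.7972)

At (5/2, 3): F = (167.2500, -30.0000).
Jacobian J = [[10·s + 5·t^2 + 5·t, 10·s·t + 5·s - 4], [-8·s - 2·t, -2·s + 2·t]].
At the point, J = [[85.0000, 83.5000], [-26.0000, 1.0000]] (det J = 2256.0000).
Solving J·Δ = −F gives Δ = (-1.1845, -0.7972).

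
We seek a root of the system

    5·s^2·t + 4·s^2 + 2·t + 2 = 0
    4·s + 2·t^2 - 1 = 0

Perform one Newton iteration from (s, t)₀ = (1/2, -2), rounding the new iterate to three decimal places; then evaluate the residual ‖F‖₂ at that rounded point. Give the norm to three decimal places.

At (1/2, -2): F = (-3.500, 9.000).
Jacobian J = [[10·s·t + 8·s, 5·s^2 + 2], [4, 4·t]].
At the point, J = [[-6.000, 3.250], [4.000, -8.000]] (det J = 35.000).
Solving J·Δ = −F gives Δ = (0.036, 1.143).
Then the next iterate is (s, t)₁ = (0.536, -0.857).
Re-evaluating at (0.536, -0.857): F = (0.20412, 2.61290), so ‖F‖₂ = 2.621.

2.621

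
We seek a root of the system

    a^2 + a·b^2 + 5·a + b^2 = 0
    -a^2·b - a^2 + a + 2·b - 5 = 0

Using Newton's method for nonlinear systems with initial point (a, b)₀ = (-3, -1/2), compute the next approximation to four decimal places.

(23.3636, 12.6364)

At (-3, -1/2): F = (-6.5000, -13.5000).
Jacobian J = [[2·a + b^2 + 5, 2·a·b + 2·b], [-2·a·b - 2·a + 1, -a^2 + 2]].
At the point, J = [[-0.7500, 2.0000], [4.0000, -7.0000]] (det J = -2.7500).
Solving J·Δ = −F gives Δ = (26.3636, 13.1364).
Then the next iterate is (a, b)₁ = (23.3636, 12.6364).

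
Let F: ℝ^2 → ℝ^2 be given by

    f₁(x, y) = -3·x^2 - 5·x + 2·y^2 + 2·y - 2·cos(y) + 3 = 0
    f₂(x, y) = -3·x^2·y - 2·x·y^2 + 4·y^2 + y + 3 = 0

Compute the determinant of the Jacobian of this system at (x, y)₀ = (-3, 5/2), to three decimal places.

-116.901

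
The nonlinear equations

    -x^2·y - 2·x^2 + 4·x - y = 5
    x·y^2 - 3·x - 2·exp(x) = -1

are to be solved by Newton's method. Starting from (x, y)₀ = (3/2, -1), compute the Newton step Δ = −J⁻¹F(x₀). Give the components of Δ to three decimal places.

(-0.903, -0.355)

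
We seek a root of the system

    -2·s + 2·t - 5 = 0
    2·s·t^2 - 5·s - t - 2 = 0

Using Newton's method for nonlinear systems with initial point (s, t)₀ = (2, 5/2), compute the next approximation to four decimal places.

(0.1698, 2.6698)

At (2, 5/2): F = (-4.0000, 10.5000).
Jacobian J = [[-2, 2], [2·t^2 - 5, 4·s·t - 1]].
At the point, J = [[-2.0000, 2.0000], [7.5000, 19.0000]] (det J = -53.0000).
Solving J·Δ = −F gives Δ = (-1.8302, 0.1698).
Then the next iterate is (s, t)₁ = (0.1698, 2.6698).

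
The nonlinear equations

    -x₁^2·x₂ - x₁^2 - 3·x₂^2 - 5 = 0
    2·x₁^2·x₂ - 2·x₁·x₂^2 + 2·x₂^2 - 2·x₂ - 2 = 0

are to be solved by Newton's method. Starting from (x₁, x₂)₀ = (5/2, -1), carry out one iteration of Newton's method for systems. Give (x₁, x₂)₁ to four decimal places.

At (5/2, -1): F = (-8.0000, -15.5000).
Jacobian J = [[-2·x₁·x₂ - 2·x₁, -x₁^2 - 6·x₂], [4·x₁·x₂ - 2·x₂^2, 2·x₁^2 - 4·x₁·x₂ + 4·x₂ - 2]].
At the point, J = [[0.0000, -0.2500], [-12.0000, 16.5000]] (det J = -3.0000).
Solving J·Δ = −F gives Δ = (-45.2917, -32.0000).
Then the next iterate is (x₁, x₂)₁ = (-42.7917, -33.0000).

(-42.7917, -33.0000)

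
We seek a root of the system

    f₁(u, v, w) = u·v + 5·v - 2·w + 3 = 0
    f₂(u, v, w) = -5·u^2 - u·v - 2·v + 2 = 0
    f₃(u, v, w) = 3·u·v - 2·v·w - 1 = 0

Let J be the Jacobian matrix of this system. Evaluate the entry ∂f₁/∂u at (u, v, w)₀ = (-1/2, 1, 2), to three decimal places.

1.000

∂f₁/∂u = v.
At (-1/2, 1, 2) this is 1.000.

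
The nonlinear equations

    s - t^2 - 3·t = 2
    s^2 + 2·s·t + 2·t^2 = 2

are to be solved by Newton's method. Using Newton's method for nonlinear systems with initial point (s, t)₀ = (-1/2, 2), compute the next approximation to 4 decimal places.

(1.5625, 0.5089)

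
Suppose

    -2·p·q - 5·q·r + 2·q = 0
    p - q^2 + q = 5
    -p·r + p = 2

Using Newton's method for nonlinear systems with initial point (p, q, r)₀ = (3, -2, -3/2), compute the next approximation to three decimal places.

(1.544, -0.109, -0.880)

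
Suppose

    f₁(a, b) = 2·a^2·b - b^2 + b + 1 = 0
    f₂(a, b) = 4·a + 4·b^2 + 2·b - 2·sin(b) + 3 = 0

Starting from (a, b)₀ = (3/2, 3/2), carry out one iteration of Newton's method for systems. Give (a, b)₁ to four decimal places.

At (3/2, 3/2): F = (7.0000, 19.005010).
Jacobian J = [[4·a·b, 2·a^2 - 2·b + 1], [4, 8·b - 2·cos(b) + 2]].
At the point, J = [[9.0000, 2.5000], [4.0000, 13.858526]] (det J = 114.726730).
Solving J·Δ = −F gives Δ = (-0.4314, -1.2468).
Then the next iterate is (a, b)₁ = (1.0686, 0.2532).

(1.0686, 0.2532)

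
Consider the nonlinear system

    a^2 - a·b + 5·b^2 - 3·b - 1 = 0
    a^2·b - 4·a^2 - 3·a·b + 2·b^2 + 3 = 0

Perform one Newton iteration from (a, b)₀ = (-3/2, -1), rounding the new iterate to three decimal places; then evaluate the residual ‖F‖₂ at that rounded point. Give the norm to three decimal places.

2.790

At (-3/2, -1): F = (7.750, -10.750).
Jacobian J = [[2·a - b, -a + 10·b - 3], [2·a·b - 8·a - 3·b, a^2 - 3·a + 4·b]].
At the point, J = [[-2.000, -11.500], [18.000, 2.750]] (det J = 201.500).
Solving J·Δ = −F gives Δ = (0.508, 0.586).
Then the next iterate is (a, b)₁ = (-0.992, -0.414).
Re-evaluating at (-0.992, -0.414): F = (1.67236, -2.23293), so ‖F‖₂ = 2.790.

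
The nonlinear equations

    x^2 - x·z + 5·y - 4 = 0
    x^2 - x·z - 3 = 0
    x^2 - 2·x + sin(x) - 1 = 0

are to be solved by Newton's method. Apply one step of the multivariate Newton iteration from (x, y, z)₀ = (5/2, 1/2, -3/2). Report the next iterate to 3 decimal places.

(2.114, 0.200, 0.297)

At (5/2, 1/2, -3/2): F = (8.500, 7.000, 0.84847).
Jacobian J = [[2·x - z, 5, -x], [2·x - z, 0, -x], [2·x + cos(x) - 2, 0, 0]].
At the point, J = [[6.500, 5.000, -2.500], [6.500, 0.000, -2.500], [2.19886, 0.000, 0.000]] (det J = -27.48570).
Solving J·Δ = −F gives Δ = (-0.386, -0.300, 1.797).
Then the next iterate is (x, y, z)₁ = (2.114, 0.200, 0.297).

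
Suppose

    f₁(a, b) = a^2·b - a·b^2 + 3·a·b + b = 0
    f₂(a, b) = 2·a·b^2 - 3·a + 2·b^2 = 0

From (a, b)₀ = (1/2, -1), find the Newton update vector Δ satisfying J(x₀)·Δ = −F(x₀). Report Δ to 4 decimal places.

At (1/2, -1): F = (-3.2500, 1.5000).
Jacobian J = [[2·a·b - b^2 + 3·b, a^2 - 2·a·b + 3·a + 1], [2·b^2 - 3, 4·a·b + 4·b]].
At the point, J = [[-5.0000, 3.7500], [-1.0000, -6.0000]] (det J = 33.7500).
Solving J·Δ = −F gives Δ = (-0.4111, 0.3185).

(-0.4111, 0.3185)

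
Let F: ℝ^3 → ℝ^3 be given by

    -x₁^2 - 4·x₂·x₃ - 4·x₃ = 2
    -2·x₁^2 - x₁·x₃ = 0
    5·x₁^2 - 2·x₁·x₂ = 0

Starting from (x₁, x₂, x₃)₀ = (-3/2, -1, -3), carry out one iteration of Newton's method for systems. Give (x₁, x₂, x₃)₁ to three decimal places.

At (-3/2, -1, -3): F = (-4.250, -9.000, 8.250).
Jacobian J = [[-2·x₁, -4·x₃, -4·x₂ - 4], [-4·x₁ - x₃, 0, -x₁], [10·x₁ - 2·x₂, -2·x₁, 0]].
At the point, J = [[3.000, 12.000, 0.000], [9.000, 0.000, 1.500], [-13.000, 3.000, 0.000]] (det J = -247.500).
Solving J·Δ = −F gives Δ = (0.677, 0.185, 1.936).
Then the next iterate is (x₁, x₂, x₃)₁ = (-0.823, -0.815, -1.064).

(-0.823, -0.815, -1.064)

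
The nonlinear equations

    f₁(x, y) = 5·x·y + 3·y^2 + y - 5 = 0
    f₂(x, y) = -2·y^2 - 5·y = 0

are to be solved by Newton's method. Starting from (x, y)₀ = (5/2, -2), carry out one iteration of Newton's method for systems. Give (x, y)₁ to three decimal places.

At (5/2, -2): F = (-20.000, 2.000).
Jacobian J = [[5·y, 5·x + 6·y + 1], [0, -4·y - 5]].
At the point, J = [[-10.000, 1.500], [0.000, 3.000]] (det J = -30.000).
Solving J·Δ = −F gives Δ = (-2.100, -0.667).
Then the next iterate is (x, y)₁ = (0.400, -2.667).

(0.400, -2.667)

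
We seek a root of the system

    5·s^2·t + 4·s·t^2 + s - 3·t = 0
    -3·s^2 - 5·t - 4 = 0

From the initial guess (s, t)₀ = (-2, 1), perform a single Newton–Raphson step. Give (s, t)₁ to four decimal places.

(-1.7778, -2.6667)

At (-2, 1): F = (7.0000, -21.0000).
Jacobian J = [[10·s·t + 4·t^2 + 1, 5·s^2 + 8·s·t - 3], [-6·s, -5]].
At the point, J = [[-15.0000, 1.0000], [12.0000, -5.0000]] (det J = 63.0000).
Solving J·Δ = −F gives Δ = (0.2222, -3.6667).
Then the next iterate is (s, t)₁ = (-1.7778, -2.6667).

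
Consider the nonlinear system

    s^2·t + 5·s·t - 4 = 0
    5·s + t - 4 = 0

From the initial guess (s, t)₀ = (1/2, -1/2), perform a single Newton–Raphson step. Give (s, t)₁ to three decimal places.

(0.507, 1.463)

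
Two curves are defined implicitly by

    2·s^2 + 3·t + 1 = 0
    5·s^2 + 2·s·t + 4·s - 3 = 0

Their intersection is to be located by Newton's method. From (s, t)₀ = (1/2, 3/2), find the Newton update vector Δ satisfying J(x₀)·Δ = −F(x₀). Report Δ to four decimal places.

(0.0221, -2.0147)

At (1/2, 3/2): F = (6.0000, 1.7500).
Jacobian J = [[4·s, 3], [10·s + 2·t + 4, 2·s]].
At the point, J = [[2.0000, 3.0000], [12.0000, 1.0000]] (det J = -34.0000).
Solving J·Δ = −F gives Δ = (0.0221, -2.0147).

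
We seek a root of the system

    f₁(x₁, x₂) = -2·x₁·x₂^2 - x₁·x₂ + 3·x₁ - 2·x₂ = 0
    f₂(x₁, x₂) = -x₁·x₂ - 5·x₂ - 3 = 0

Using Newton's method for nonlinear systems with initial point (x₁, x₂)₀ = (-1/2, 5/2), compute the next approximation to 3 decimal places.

(-1.223, -0.265)

At (-1/2, 5/2): F = (1.000, -14.250).
Jacobian J = [[-2·x₂^2 - x₂ + 3, -4·x₁·x₂ - x₁ - 2], [-x₂, -x₁ - 5]].
At the point, J = [[-12.000, 3.500], [-2.500, -4.500]] (det J = 62.750).
Solving J·Δ = −F gives Δ = (-0.723, -2.765).
Then the next iterate is (x₁, x₂)₁ = (-1.223, -0.265).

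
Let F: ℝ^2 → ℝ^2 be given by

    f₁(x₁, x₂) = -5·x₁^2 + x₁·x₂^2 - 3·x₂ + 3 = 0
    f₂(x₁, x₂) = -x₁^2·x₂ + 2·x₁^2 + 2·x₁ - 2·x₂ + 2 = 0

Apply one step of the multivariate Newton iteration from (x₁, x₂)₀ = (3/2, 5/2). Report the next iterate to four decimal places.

(0.5796, 2.1270)

At (3/2, 5/2): F = (-6.3750, -1.1250).
Jacobian J = [[-10·x₁ + x₂^2, 2·x₁·x₂ - 3], [-2·x₁·x₂ + 4·x₁ + 2, -x₁^2 - 2]].
At the point, J = [[-8.7500, 4.5000], [0.5000, -4.2500]] (det J = 34.9375).
Solving J·Δ = −F gives Δ = (-0.9204, -0.3730).
Then the next iterate is (x₁, x₂)₁ = (0.5796, 2.1270).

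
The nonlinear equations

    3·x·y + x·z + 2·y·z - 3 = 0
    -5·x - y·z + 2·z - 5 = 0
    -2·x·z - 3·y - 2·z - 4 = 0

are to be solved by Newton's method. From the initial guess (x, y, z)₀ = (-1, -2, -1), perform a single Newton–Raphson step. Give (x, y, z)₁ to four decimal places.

(-0.9683, -1.3122, -0.1323)

At (-1, -2, -1): F = (8.0000, -4.0000, 2.0000).
Jacobian J = [[3·y + z, 3·x + 2·z, x + 2·y], [-5, -z, -y + 2], [-2·z, -3, -2·x - 2]].
At the point, J = [[-7.0000, -5.0000, -5.0000], [-5.0000, 1.0000, 4.0000], [2.0000, -3.0000, 0.0000]] (det J = -189.0000).
Solving J·Δ = −F gives Δ = (0.0317, 0.6878, 0.8677).
Then the next iterate is (x, y, z)₁ = (-0.9683, -1.3122, -0.1323).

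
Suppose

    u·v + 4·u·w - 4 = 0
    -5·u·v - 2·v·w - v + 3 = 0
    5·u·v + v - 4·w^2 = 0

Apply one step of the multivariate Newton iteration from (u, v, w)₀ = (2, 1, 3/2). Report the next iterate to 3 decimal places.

(1.325, 0.533, 0.957)

At (2, 1, 3/2): F = (10.000, -11.000, 2.000).
Jacobian J = [[v + 4·w, u, 4·u], [-5·v, -5·u - 2·w - 1, -2·v], [5·v, 5·u + 1, -8·w]].
At the point, J = [[7.000, 2.000, 8.000], [-5.000, -14.000, -2.000], [5.000, 11.000, -12.000]] (det J = 1310.000).
Solving J·Δ = −F gives Δ = (-0.675, -0.467, -0.543).
Then the next iterate is (u, v, w)₁ = (1.325, 0.533, 0.957).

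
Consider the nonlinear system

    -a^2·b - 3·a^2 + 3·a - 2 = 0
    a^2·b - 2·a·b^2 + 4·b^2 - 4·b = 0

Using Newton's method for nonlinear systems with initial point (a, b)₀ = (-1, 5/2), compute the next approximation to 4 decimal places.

(-0.2968, 1.8447)

At (-1, 5/2): F = (-10.5000, 30.0000).
Jacobian J = [[-2·a·b - 6·a + 3, -a^2], [2·a·b - 2·b^2, a^2 - 4·a·b + 8·b - 4]].
At the point, J = [[14.0000, -1.0000], [-17.5000, 27.0000]] (det J = 360.5000).
Solving J·Δ = −F gives Δ = (0.7032, -0.6553).
Then the next iterate is (a, b)₁ = (-0.2968, 1.8447).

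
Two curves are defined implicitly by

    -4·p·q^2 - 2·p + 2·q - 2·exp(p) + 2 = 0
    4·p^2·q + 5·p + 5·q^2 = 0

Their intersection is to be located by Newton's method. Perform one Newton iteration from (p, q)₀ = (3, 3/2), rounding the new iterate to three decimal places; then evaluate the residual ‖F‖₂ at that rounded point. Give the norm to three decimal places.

33.812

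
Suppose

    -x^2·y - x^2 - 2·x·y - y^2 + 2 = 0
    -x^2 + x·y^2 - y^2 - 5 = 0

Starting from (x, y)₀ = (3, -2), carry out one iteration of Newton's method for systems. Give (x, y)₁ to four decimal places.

At (3, -2): F = (19.0000, -6.0000).
Jacobian J = [[-2·x·y - 2·x - 2·y, -x^2 - 2·x - 2·y], [-2·x + y^2, 2·x·y - 2·y]].
At the point, J = [[10.0000, -11.0000], [-2.0000, -8.0000]] (det J = -102.0000).
Solving J·Δ = −F gives Δ = (-2.1373, -0.2157).
Then the next iterate is (x, y)₁ = (0.8627, -2.2157).

(0.8627, -2.2157)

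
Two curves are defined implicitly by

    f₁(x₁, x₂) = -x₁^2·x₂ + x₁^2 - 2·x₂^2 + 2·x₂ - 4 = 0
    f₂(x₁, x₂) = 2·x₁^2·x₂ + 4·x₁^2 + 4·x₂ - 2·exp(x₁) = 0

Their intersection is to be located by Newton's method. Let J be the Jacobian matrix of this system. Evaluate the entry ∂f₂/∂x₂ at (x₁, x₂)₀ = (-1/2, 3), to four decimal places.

∂f₂/∂x₂ = 2·x₁^2 + 4.
At (-1/2, 3) this is 4.5000.

4.5000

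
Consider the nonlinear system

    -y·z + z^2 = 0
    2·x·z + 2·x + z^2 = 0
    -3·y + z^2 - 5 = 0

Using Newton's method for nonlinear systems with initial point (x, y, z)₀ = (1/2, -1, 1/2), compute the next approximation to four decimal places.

(0.2955, -1.7727, -0.0682)

At (1/2, -1, 1/2): F = (0.7500, 1.7500, -1.7500).
Jacobian J = [[0, -z, -y + 2·z], [2·z + 2, 0, 2·x + 2·z], [0, -3, 2·z]].
At the point, J = [[0.0000, -0.5000, 2.0000], [3.0000, 0.0000, 2.0000], [0.0000, -3.0000, 1.0000]] (det J = -16.5000).
Solving J·Δ = −F gives Δ = (-0.2045, -0.7727, -0.5682).
Then the next iterate is (x, y, z)₁ = (0.2955, -1.7727, -0.0682).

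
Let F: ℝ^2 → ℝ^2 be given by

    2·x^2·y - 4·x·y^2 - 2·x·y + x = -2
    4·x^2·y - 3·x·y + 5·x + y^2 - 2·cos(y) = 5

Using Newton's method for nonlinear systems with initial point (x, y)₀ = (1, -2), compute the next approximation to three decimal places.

(0.899, -1.307)

At (1, -2): F = (-13.000, 2.83229).
Jacobian J = [[4·x·y - 4·y^2 - 2·y + 1, 2·x^2 - 8·x·y - 2·x], [8·x·y - 3·y + 5, 4·x^2 - 3·x + 2·y + 2·sin(y)]].
At the point, J = [[-19.000, 16.000], [-5.000, -4.81859]] (det J = 171.55330).
Solving J·Δ = −F gives Δ = (-0.101, 0.693).
Then the next iterate is (x, y)₁ = (0.899, -1.307).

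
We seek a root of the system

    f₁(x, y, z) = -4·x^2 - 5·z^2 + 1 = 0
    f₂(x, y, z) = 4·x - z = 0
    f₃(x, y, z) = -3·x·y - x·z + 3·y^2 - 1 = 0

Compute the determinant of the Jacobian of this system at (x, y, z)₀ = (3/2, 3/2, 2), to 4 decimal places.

J = [[-8·x, 0, -10·z], [4, 0, -1], [-3·y - z, -3·x + 6·y, -x]].
At the point, J = [[-12.0000, 0.0000, -20.0000], [4.0000, 0.0000, -1.0000], [-6.5000, 4.5000, -1.5000]].
det J = -414.0000.

-414.0000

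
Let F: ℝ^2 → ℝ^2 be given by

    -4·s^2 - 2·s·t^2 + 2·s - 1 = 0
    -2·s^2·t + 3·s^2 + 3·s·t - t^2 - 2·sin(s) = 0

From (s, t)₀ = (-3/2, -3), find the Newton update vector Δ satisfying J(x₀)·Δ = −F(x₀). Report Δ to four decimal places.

(0.6881, 0.6249)

At (-3/2, -3): F = (14.0000, 26.744990).
Jacobian J = [[-8·s - 2·t^2 + 2, -4·s·t], [-4·s·t + 6·s + 3·t - 2·cos(s), -2·s^2 + 3·s - 2·t]].
At the point, J = [[-4.0000, -18.0000], [-36.141474, -3.0000]] (det J = -638.546539).
Solving J·Δ = −F gives Δ = (0.6881, 0.6249).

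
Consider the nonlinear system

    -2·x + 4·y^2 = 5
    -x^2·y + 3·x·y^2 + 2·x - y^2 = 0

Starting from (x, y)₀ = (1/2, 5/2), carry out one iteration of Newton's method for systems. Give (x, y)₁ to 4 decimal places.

At (1/2, 5/2): F = (19.0000, 3.5000).
Jacobian J = [[-2, 8·y], [-2·x·y + 3·y^2 + 2, -x^2 + 6·x·y - 2·y]].
At the point, J = [[-2.0000, 20.0000], [18.2500, 2.2500]] (det J = -369.5000).
Solving J·Δ = −F gives Δ = (-0.0737, -0.9574).
Then the next iterate is (x, y)₁ = (0.4263, 1.5426).

(0.4263, 1.5426)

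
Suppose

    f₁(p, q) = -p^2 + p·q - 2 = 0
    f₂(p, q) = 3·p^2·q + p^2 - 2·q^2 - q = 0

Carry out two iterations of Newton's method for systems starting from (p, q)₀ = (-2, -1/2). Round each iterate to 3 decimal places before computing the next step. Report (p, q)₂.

(1.833, -1.286)

At (-2, -1/2): F = (-5.000, -2.000).
Jacobian J = [[-2·p + q, p], [6·p·q + 2·p, 3·p^2 - 4·q - 1]].
At the point, J = [[3.500, -2.000], [2.000, 13.000]] (det J = 49.500).
Solving J·Δ = −F gives Δ = (1.394, -0.061).
Then the next iterate is (p, q)₁ = (-0.606, -0.561).
Round to (-0.606, -0.561) and repeat: F = (-2.02727, -0.31926), J = [[0.651, -0.606], [0.82780, 2.34571]].
Δ = (2.439, -0.725), so (p, q)₂ = (1.833, -1.286).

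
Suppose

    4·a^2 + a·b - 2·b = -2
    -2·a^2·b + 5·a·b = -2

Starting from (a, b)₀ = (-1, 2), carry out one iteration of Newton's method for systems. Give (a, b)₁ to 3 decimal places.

At (-1, 2): F = (0.000, -12.000).
Jacobian J = [[8·a + b, a - 2], [-4·a·b + 5·b, -2·a^2 + 5·a]].
At the point, J = [[-6.000, -3.000], [18.000, -7.000]] (det J = 96.000).
Solving J·Δ = −F gives Δ = (0.375, -0.750).
Then the next iterate is (a, b)₁ = (-0.625, 1.250).

(-0.625, 1.250)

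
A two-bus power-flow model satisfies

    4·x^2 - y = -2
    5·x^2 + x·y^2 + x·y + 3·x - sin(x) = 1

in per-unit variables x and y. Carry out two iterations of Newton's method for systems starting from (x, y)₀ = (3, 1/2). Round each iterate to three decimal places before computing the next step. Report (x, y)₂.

At (3, 1/2): F = (37.500, 55.10888).
Jacobian J = [[8·x, -1], [10·x + y^2 + y - cos(x) + 3, 2·x·y + x]].
At the point, J = [[24.000, -1.000], [34.73999, 6.000]] (det J = 178.73999).
Solving J·Δ = −F gives Δ = (-1.567, -0.111).
Then the next iterate is (x, y)₁ = (1.433, 0.389).
Round to (1.433, 0.389) and repeat: F = (9.82496, 13.35020), J = [[11.464, -1.000], [17.73296, 2.54787]].
Δ = (-0.818, 0.451), so (x, y)₂ = (0.615, 0.840).

(0.615, 0.840)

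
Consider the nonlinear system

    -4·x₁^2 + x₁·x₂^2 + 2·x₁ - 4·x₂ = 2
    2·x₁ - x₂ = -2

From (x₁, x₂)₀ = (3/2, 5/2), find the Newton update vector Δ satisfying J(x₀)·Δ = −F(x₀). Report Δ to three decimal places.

At (3/2, 5/2): F = (-8.625, 2.500).
Jacobian J = [[-8·x₁ + x₂^2 + 2, 2·x₁·x₂ - 4], [2, -1]].
At the point, J = [[-3.750, 3.500], [2.000, -1.000]] (det J = -3.250).
Solving J·Δ = −F gives Δ = (-0.038, 2.423).

(-0.038, 2.423)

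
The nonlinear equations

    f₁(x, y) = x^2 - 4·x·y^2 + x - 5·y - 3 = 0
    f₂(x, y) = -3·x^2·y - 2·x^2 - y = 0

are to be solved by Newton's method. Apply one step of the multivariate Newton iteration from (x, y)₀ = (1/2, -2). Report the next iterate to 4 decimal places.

At (1/2, -2): F = (-0.2500, 3.0000).
Jacobian J = [[2·x - 4·y^2 + 1, -8·x·y - 5], [-6·x·y - 4·x, -3·x^2 - 1]].
At the point, J = [[-14.0000, 3.0000], [4.0000, -1.7500]] (det J = 12.5000).
Solving J·Δ = −F gives Δ = (0.6850, 3.2800).
Then the next iterate is (x, y)₁ = (1.1850, 1.2800).

(1.1850, 1.2800)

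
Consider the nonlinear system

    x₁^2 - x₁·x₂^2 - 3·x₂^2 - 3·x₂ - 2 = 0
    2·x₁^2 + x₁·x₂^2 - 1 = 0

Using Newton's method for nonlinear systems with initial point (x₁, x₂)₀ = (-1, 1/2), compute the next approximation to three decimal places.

(-0.591, -0.284)

At (-1, 1/2): F = (-3.000, 0.750).
Jacobian J = [[2·x₁ - x₂^2, -2·x₁·x₂ - 6·x₂ - 3], [4·x₁ + x₂^2, 2·x₁·x₂]].
At the point, J = [[-2.250, -5.000], [-3.750, -1.000]] (det J = -16.500).
Solving J·Δ = −F gives Δ = (0.409, -0.784).
Then the next iterate is (x₁, x₂)₁ = (-0.591, -0.284).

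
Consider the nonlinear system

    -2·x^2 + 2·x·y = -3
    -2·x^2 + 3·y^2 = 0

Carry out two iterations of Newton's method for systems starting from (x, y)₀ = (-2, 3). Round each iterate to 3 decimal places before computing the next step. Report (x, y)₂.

(-0.924, 0.957)

At (-2, 3): F = (-17.000, 19.000).
Jacobian J = [[-4·x + 2·y, 2·x], [-4·x, 6·y]].
At the point, J = [[14.000, -4.000], [8.000, 18.000]] (det J = 284.000).
Solving J·Δ = −F gives Δ = (0.810, -1.415).
Then the next iterate is (x, y)₁ = (-1.190, 1.585).
Round to (-1.190, 1.585) and repeat: F = (-3.60450, 4.70448), J = [[7.930, -2.380], [4.760, 9.510]].
Δ = (0.266, -0.628), so (x, y)₂ = (-0.924, 0.957).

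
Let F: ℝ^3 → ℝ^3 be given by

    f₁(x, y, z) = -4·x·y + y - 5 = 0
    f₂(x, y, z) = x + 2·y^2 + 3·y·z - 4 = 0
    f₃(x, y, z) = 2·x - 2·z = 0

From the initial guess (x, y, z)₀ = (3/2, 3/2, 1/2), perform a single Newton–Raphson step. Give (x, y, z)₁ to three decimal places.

(-1.357, 2.429, -1.357)

At (3/2, 3/2, 1/2): F = (-12.500, 4.250, 2.000).
Jacobian J = [[-4·y, -4·x + 1, 0], [1, 4·y + 3·z, 3·y], [2, 0, -2]].
At the point, J = [[-6.000, -5.000, 0.000], [1.000, 7.500, 4.500], [2.000, 0.000, -2.000]] (det J = 35.000).
Solving J·Δ = −F gives Δ = (-2.857, 0.929, -1.857).
Then the next iterate is (x, y, z)₁ = (-1.357, 2.429, -1.357).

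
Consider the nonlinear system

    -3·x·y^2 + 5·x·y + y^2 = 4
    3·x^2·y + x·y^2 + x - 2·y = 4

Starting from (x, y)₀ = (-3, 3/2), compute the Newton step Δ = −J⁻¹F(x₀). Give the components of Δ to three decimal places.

(1.141, 0.210)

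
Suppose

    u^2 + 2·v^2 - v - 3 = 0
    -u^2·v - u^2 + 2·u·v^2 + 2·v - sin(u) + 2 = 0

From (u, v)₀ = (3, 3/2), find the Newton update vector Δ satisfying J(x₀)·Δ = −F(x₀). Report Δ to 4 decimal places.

At (3, 3/2): F = (9.0000, -4.141120).
Jacobian J = [[2·u, 4·v - 1], [-2·u·v - 2·u + 2·v^2 - cos(u), -u^2 + 4·u·v + 2]].
At the point, J = [[6.0000, 5.0000], [-9.510008, 11.0000]] (det J = 113.550038).
Solving J·Δ = −F gives Δ = (-1.0542, -0.5349).

(-1.0542, -0.5349)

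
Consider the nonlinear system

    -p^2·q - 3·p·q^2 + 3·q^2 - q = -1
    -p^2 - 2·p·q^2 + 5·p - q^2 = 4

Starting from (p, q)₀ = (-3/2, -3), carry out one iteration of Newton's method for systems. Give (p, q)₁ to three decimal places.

At (-3/2, -3): F = (78.250, 4.250).
Jacobian J = [[-2·p·q - 3·q^2, -p^2 - 6·p·q + 6·q - 1], [-2·p - 2·q^2 + 5, -4·p·q - 2·q]].
At the point, J = [[-36.000, -48.250], [-10.000, -12.000]] (det J = -50.500).
Solving J·Δ = −F gives Δ = (-14.533, 12.465).
Then the next iterate is (p, q)₁ = (-16.033, 9.465).

(-16.033, 9.465)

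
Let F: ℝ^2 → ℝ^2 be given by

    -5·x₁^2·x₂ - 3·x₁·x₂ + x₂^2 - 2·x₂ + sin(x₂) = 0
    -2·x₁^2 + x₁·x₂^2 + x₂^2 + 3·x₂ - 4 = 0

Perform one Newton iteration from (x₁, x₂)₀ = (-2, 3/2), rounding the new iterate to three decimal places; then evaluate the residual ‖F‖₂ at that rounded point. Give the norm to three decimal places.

3.744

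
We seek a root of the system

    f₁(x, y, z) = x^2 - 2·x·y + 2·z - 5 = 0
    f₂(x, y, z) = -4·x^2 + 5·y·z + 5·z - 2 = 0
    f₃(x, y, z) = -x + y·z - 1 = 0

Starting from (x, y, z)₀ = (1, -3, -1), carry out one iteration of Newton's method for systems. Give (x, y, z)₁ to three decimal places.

At (1, -3, -1): F = (0.000, 4.000, 1.000).
Jacobian J = [[2·x - 2·y, -2·x, 2], [-8·x, 5·z, 5·y + 5], [-1, z, y]].
At the point, J = [[8.000, -2.000, 2.000], [-8.000, -5.000, -10.000], [-1.000, -1.000, -3.000]] (det J = 74.000).
Solving J·Δ = −F gives Δ = (0.027, 0.324, 0.216).
Then the next iterate is (x, y, z)₁ = (1.027, -2.676, -0.784).

(1.027, -2.676, -0.784)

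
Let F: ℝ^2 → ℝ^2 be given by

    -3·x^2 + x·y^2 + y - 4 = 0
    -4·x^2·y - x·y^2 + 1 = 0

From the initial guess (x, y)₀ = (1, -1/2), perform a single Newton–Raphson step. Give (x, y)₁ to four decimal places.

(-0.2609, -1.1594)

At (1, -1/2): F = (-7.2500, 2.7500).
Jacobian J = [[-6·x + y^2, 2·x·y + 1], [-8·x·y - y^2, -4·x^2 - 2·x·y]].
At the point, J = [[-5.7500, 0.0000], [3.7500, -3.0000]] (det J = 17.2500).
Solving J·Δ = −F gives Δ = (-1.2609, -0.6594).
Then the next iterate is (x, y)₁ = (-0.2609, -1.1594).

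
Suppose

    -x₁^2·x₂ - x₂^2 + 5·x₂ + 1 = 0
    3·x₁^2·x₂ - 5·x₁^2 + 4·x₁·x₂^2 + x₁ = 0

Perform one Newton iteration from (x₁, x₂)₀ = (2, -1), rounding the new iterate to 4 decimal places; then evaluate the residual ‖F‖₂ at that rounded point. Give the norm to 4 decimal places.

At (2, -1): F = (-1.0000, -22.0000).
Jacobian J = [[-2·x₁·x₂, -x₁^2 - 2·x₂ + 5], [6·x₁·x₂ - 10·x₁ + 4·x₂^2 + 1, 3·x₁^2 + 8·x₁·x₂]].
At the point, J = [[4.0000, 3.0000], [-27.0000, -4.0000]] (det J = 65.0000).
Solving J·Δ = −F gives Δ = (-1.0769, 1.7692).
Then the next iterate is (x₁, x₂)₁ = (0.9231, 0.7692).
Re-evaluating at (0.9231, 0.7692): F = (3.598886, 0.813547), so ‖F‖₂ = 3.6897.

3.6897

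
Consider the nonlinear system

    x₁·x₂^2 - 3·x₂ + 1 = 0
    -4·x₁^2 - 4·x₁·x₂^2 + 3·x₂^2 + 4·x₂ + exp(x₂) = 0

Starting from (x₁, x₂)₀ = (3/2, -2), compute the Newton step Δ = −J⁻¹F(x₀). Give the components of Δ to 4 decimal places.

At (3/2, -2): F = (13.0000, -28.864665).
Jacobian J = [[x₂^2, 2·x₁·x₂ - 3], [-8·x₁ - 4·x₂^2, -8·x₁·x₂ + 6·x₂ + exp(x₂) + 4]].
At the point, J = [[4.0000, -9.0000], [-28.0000, 16.135335]] (det J = -187.458659).
Solving J·Δ = −F gives Δ = (-0.2668, 1.3258).

(-0.2668, 1.3258)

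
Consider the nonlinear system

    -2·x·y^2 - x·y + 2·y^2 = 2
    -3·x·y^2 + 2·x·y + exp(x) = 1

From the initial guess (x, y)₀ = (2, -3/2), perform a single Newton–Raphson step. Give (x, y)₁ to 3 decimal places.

(1.566, -0.951)

At (2, -3/2): F = (-3.500, -13.11094).
Jacobian J = [[-2·y^2 - y, -4·x·y - x + 4·y], [-3·y^2 + 2·y + exp(x), -6·x·y + 2·x]].
At the point, J = [[-3.000, 4.000], [-2.36094, 22.000]] (det J = -56.55622).
Solving J·Δ = −F gives Δ = (-0.434, 0.549).
Then the next iterate is (x, y)₁ = (1.566, -0.951).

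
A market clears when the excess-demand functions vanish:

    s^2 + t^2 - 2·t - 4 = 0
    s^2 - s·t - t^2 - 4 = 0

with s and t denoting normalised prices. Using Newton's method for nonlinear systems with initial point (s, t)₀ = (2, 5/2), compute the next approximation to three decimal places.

(2.769, 1.058)

At (2, 5/2): F = (1.250, -11.250).
Jacobian J = [[2·s, 2·t - 2], [2·s - t, -s - 2·t]].
At the point, J = [[4.000, 3.000], [1.500, -7.000]] (det J = -32.500).
Solving J·Δ = −F gives Δ = (0.769, -1.442).
Then the next iterate is (s, t)₁ = (2.769, 1.058).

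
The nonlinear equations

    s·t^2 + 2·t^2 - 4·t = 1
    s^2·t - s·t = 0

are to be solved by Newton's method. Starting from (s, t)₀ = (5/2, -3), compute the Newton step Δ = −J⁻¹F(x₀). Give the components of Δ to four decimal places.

At (5/2, -3): F = (51.5000, -11.2500).
Jacobian J = [[t^2, 2·s·t + 4·t - 4], [2·s·t - t, s^2 - s]].
At the point, J = [[9.0000, -31.0000], [-12.0000, 3.7500]] (det J = -338.2500).
Solving J·Δ = −F gives Δ = (-0.4601, 1.5277).

(-0.4601, 1.5277)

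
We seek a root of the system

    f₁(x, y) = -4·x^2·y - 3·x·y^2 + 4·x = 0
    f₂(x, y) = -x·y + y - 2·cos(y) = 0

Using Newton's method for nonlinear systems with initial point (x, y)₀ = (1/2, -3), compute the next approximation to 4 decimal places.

(0.2844, -2.2340)

At (1/2, -3): F = (-8.5000, 0.479985).
Jacobian J = [[-8·x·y - 3·y^2 + 4, -4·x^2 - 6·x·y], [-y, -x + 2·sin(y) + 1]].
At the point, J = [[-11.0000, 8.0000], [3.0000, 0.217760]] (det J = -26.395360).
Solving J·Δ = −F gives Δ = (-0.2156, 0.7660).
Then the next iterate is (x, y)₁ = (0.2844, -2.2340).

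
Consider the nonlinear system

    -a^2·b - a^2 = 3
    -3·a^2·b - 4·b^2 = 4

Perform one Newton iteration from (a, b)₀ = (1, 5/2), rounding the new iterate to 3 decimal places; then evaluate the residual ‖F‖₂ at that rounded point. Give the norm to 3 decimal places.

At (1, 5/2): F = (-6.500, -36.500).
Jacobian J = [[-2·a·b - 2·a, -a^2], [-6·a·b, -3·a^2 - 8·b]].
At the point, J = [[-7.000, -1.000], [-15.000, -23.000]] (det J = 146.000).
Solving J·Δ = −F gives Δ = (-0.774, -1.082).
Then the next iterate is (a, b)₁ = (0.226, 1.418).
Re-evaluating at (0.226, 1.418): F = (-3.12350, -12.26017), so ‖F‖₂ = 12.652.

12.652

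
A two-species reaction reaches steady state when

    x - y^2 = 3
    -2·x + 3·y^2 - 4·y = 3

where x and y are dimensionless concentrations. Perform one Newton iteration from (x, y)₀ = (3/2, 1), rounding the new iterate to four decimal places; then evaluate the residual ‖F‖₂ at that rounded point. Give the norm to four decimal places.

At (3/2, 1): F = (-2.5000, -7.0000).
Jacobian J = [[1, -2·y], [-2, 6·y - 4]].
At the point, J = [[1.0000, -2.0000], [-2.0000, 2.0000]] (det J = -2.0000).
Solving J·Δ = −F gives Δ = (-9.5000, -6.0000).
Then the next iterate is (x, y)₁ = (-8.0000, -5.0000).
Re-evaluating at (-8.0000, -5.0000): F = (-36.0000, 108.0000), so ‖F‖₂ = 113.8420.

113.8420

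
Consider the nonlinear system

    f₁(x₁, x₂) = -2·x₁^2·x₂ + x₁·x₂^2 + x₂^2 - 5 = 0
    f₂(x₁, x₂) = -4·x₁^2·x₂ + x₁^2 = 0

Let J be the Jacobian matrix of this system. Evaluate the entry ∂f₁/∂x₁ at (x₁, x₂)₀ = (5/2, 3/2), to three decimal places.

-12.750

∂f₁/∂x₁ = -4·x₁·x₂ + x₂^2.
At (5/2, 3/2) this is -12.750.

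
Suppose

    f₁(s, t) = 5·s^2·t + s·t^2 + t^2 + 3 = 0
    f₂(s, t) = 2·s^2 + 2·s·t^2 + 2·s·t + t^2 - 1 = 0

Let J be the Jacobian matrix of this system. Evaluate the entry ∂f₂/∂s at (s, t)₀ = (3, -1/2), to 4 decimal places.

∂f₂/∂s = 4·s + 2·t^2 + 2·t.
At (3, -1/2) this is 11.5000.

11.5000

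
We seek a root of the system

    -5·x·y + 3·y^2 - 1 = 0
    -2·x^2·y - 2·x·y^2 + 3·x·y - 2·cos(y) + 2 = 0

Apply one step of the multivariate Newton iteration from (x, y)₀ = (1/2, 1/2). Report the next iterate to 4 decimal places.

At (1/2, 1/2): F = (-1.5000, 0.494835).
Jacobian J = [[-5·y, -5·x + 6·y], [-4·x·y - 2·y^2 + 3·y, -2·x^2 - 4·x·y + 3·x + 2·sin(y)]].
At the point, J = [[-2.5000, 0.5000], [0.0000, 0.958851]] (det J = -2.397128).
Solving J·Δ = −F gives Δ = (-0.7032, -0.5161).
Then the next iterate is (x, y)₁ = (-0.2032, -0.0161).

(-0.2032, -0.0161)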